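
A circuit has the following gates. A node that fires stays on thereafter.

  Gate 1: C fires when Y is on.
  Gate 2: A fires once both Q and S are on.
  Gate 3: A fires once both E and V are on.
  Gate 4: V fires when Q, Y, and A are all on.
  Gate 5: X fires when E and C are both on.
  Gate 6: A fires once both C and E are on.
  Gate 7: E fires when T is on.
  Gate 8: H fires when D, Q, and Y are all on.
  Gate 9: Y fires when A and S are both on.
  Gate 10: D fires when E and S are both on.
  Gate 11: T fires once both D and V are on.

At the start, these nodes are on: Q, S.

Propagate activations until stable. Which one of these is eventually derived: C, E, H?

Gate 2: Q and S on → A on.
A and S are on, so Y fires (Gate 9).
Gate 1: Y on → C on.
H would need D, Q, and Y (Gate 8), but D never turns on. E would need T (Gate 7), but T never turns on.

C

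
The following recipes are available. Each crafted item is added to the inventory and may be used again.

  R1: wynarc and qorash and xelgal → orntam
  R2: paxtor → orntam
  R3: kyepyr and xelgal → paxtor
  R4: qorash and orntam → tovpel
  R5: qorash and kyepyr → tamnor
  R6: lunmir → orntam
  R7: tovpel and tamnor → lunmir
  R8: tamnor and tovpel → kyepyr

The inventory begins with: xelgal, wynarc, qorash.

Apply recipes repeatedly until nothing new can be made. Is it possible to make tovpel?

wynarc and qorash and xelgal → orntam (R1).
Using R4, qorash and orntam make tovpel.

Yes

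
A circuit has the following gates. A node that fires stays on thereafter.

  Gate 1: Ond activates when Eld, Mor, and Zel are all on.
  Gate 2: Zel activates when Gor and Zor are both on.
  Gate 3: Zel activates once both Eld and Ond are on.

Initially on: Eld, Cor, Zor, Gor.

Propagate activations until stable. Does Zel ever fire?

Gate 2: Gor and Zor on → Zel on.

Yes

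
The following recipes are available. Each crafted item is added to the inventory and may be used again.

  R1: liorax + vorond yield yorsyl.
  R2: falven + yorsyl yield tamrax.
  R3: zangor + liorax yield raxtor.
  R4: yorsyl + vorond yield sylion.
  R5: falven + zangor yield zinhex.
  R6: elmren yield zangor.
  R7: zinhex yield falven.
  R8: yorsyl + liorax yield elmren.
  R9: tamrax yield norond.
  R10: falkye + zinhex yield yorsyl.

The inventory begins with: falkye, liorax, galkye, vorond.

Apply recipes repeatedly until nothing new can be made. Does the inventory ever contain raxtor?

Yes

Using R1, liorax and vorond make yorsyl.
yorsyl + liorax → elmren (R8).
elmren → zangor (R6).
Using R3, zangor and liorax make raxtor.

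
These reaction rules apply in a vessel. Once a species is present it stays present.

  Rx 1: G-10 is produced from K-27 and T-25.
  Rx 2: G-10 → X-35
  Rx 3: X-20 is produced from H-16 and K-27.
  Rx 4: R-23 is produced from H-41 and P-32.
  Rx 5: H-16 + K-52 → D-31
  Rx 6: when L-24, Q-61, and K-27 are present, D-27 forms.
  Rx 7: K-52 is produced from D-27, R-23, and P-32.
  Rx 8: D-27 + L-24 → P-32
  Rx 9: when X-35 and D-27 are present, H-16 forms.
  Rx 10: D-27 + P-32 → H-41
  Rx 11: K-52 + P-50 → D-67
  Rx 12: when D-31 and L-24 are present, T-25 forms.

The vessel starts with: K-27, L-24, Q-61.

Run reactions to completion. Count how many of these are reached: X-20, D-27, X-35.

L-24, Q-61, and K-27 present → D-27 forms (Rx 6).
X-20 would need H-16 and K-27 (Rx 3), but H-16 never forms.
D-27: reached.
X-35 would need G-10 (Rx 2), but G-10 never forms.
Reached: D-27 — 1 of the 3.

1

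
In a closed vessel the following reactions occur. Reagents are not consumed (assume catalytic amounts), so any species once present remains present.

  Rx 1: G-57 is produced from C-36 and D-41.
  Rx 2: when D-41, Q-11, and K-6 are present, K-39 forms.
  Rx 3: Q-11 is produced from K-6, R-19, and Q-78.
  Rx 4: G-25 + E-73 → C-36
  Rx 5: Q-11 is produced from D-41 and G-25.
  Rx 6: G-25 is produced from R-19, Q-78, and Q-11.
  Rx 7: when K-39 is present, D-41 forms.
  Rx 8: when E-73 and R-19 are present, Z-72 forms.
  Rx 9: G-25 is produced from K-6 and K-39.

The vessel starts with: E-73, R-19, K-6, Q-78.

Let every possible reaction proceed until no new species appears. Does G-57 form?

G-57 would need C-36 and D-41 (Rx 1), but D-41 never forms.

No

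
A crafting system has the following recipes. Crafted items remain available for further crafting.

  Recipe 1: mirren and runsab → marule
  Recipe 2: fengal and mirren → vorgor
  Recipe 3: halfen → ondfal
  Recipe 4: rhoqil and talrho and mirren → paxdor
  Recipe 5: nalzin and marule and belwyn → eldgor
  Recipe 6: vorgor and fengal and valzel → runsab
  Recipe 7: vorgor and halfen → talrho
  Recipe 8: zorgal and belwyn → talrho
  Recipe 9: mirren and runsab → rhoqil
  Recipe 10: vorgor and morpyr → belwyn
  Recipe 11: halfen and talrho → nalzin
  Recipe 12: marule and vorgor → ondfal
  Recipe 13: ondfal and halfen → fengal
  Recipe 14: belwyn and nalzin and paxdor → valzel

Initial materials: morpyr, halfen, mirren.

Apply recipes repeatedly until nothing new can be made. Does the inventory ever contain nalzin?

Using Recipe 3, halfen makes ondfal.
Using Recipe 13, ondfal and halfen make fengal.
Using Recipe 2, fengal and mirren make vorgor.
Using Recipe 7, vorgor and halfen make talrho.
Using Recipe 11, halfen and talrho make nalzin.

Yes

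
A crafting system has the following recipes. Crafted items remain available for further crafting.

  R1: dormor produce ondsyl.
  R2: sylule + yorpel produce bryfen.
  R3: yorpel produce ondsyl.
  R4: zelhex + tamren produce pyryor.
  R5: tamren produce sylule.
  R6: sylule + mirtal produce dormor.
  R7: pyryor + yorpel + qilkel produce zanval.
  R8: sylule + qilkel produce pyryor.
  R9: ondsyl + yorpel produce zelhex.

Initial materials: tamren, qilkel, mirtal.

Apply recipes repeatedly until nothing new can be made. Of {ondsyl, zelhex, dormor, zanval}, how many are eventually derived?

Using R5, tamren makes sylule.
sylule + mirtal → dormor (R6).
dormor → ondsyl (R1).
ondsyl: reached.
zelhex would need ondsyl and yorpel (R9), but yorpel is never obtained.
dormor: reached.
zanval would need pyryor, yorpel, and qilkel (R7), but yorpel is never obtained.
Reached: ondsyl and dormor — 2 of the 4.

2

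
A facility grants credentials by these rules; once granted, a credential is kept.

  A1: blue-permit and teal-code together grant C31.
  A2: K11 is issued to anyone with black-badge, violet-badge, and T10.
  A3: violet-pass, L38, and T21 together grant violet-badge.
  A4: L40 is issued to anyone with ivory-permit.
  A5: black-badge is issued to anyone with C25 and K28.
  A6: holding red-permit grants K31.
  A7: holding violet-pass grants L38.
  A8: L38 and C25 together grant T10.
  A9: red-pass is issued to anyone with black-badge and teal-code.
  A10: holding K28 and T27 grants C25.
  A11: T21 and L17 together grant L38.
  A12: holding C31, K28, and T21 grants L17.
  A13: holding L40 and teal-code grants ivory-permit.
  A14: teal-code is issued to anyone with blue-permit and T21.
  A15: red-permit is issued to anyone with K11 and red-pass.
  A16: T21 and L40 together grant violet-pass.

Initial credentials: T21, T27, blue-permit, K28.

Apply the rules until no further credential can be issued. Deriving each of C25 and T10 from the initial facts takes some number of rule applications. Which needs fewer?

C25

C25: Holding K28 and T27 grants C25 (A10). [1 rule application]
T10: Holding blue-permit and T21 grants teal-code (A14). Holding K28 and T27 grants C25 (A10). Holding blue-permit and teal-code grants C31 (A1). Holding C31, K28, and T21 grants L17 (A12). Holding T21 and L17 grants L38 (A11). Holding L38 and C25 grants T10 (A8). [6 rule applications]
C25 needs fewer.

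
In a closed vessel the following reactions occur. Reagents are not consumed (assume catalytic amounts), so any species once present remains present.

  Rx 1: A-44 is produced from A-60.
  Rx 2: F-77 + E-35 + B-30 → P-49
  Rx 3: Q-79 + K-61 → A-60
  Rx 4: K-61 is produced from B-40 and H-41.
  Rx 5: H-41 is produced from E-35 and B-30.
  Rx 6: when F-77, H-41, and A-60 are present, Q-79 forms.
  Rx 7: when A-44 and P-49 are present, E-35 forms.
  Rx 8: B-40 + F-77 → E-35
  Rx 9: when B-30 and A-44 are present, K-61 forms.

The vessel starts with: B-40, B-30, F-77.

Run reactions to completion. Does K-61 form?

Yes

B-40 and F-77 present → E-35 forms (Rx 8).
E-35 and B-30 present → H-41 forms (Rx 5).
B-40 and H-41 present → K-61 forms (Rx 4).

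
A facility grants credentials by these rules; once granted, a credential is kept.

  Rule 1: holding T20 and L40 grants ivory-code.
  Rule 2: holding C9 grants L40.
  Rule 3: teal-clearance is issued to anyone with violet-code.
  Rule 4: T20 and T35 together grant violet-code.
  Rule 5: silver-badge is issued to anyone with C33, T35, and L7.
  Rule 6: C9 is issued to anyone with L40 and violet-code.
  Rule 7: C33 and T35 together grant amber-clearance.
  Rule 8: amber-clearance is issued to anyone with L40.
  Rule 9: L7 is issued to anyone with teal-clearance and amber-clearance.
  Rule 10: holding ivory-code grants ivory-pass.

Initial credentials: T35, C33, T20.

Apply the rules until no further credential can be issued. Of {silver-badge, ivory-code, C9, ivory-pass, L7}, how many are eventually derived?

2

Holding T20 and T35 grants violet-code (Rule 4).
Holding C33 and T35 grants amber-clearance (Rule 7).
Holding violet-code grants teal-clearance (Rule 3).
Holding teal-clearance and amber-clearance grants L7 (Rule 9).
Holding C33, T35, and L7 grants silver-badge (Rule 5).
silver-badge: reached.
ivory-code would need T20 and L40 (Rule 1), but L40 is never granted.
C9 would need L40 and violet-code (Rule 6), but L40 is never granted.
ivory-pass would need ivory-code (Rule 10), but ivory-code is never granted.
L7: reached.
Reached: silver-badge and L7 — 2 of the 5.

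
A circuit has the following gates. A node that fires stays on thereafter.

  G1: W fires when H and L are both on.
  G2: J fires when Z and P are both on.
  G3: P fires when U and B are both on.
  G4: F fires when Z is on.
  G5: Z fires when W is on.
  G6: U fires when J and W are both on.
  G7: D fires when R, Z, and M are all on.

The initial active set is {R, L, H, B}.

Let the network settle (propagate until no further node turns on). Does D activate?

D would need R, Z, and M (G7), but M never turns on.

No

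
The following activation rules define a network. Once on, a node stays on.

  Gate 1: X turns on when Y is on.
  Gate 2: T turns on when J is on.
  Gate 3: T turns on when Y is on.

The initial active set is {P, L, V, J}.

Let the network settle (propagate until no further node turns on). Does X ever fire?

No

X would need Y (Gate 1), but Y never turns on.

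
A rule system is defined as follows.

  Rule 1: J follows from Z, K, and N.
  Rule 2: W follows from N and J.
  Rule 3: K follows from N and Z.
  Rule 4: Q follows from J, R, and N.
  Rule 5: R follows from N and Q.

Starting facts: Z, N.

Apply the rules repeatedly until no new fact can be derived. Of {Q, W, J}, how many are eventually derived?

2

N and Z hold, so K follows (Rule 3).
From Z, K, and N, Rule 1 gives J.
N and J hold, so W follows (Rule 2).
Q would need J, R, and N (Rule 4), but R is never established.
W: reached.
J: reached.
Reached: W and J — 2 of the 3.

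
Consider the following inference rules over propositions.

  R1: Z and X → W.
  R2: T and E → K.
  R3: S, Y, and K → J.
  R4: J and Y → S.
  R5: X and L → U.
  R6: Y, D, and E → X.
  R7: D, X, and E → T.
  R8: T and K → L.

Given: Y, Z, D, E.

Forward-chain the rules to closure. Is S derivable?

S would need J and Y (R4), but J is never established.

No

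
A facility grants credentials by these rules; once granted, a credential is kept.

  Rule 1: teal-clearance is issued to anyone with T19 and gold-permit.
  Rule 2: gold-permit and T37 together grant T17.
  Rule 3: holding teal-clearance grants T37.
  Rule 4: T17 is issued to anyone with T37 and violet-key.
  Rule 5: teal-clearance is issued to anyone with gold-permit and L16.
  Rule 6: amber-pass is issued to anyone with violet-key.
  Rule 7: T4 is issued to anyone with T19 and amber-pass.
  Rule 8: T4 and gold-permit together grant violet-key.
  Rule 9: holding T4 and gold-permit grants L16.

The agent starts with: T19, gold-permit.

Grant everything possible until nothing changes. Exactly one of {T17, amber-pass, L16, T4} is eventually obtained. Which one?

T17

Holding T19 and gold-permit grants teal-clearance (Rule 1).
Holding teal-clearance grants T37 (Rule 3).
Holding gold-permit and T37 grants T17 (Rule 2).
amber-pass would need violet-key (Rule 6), but violet-key is never granted. T4 would need T19 and amber-pass (Rule 7), but amber-pass is never granted. L16 would need T4 and gold-permit (Rule 9), but T4 is never granted.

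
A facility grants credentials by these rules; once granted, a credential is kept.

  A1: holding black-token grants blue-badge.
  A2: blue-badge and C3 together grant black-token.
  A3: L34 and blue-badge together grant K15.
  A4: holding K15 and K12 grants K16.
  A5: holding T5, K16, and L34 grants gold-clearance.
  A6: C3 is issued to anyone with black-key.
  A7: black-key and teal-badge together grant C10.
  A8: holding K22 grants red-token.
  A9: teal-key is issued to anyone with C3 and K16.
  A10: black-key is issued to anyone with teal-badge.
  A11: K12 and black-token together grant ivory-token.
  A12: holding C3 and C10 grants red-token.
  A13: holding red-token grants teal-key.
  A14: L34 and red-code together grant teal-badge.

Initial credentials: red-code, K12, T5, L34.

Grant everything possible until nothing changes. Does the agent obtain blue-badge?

blue-badge would need black-token (A1), but black-token is never granted.

No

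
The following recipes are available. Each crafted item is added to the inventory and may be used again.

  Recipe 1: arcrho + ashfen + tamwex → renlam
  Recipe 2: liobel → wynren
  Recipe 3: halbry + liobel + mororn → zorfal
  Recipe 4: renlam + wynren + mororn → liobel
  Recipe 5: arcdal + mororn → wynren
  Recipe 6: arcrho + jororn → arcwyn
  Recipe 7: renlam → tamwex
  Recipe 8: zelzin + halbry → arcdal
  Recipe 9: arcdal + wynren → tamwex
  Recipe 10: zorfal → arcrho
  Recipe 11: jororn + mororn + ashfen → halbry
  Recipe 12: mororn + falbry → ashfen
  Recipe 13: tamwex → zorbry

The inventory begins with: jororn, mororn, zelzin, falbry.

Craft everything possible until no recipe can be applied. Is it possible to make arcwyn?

arcwyn would need arcrho and jororn (Recipe 6), but arcrho is never obtained.

No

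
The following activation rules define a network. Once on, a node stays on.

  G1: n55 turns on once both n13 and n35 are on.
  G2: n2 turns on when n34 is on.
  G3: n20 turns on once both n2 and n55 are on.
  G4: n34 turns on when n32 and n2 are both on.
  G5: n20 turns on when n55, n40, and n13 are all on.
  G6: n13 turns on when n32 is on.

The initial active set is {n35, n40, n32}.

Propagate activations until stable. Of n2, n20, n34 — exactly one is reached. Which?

n20

n32 is on, so n13 turns on (G6).
G1: n13 and n35 on → n55 on.
G5: n55, n40, and n13 on → n20 on.
n34 would need n32 and n2 (G4), but n2 never turns on. n2 would need n34 (G2), but n34 never turns on.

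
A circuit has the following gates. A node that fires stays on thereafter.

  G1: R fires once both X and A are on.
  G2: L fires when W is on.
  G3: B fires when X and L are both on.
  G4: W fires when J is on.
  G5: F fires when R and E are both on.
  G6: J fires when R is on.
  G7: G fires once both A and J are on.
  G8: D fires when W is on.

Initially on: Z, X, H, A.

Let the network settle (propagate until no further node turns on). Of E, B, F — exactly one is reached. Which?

B

X and A are on, so R fires (G1).
R is on, so J fires (G6).
G4: J on → W on.
G2: W on → L on.
G3: X and L on → B on.
F would need R and E (G5), but E never turns on. No rule produces E, and it is not given.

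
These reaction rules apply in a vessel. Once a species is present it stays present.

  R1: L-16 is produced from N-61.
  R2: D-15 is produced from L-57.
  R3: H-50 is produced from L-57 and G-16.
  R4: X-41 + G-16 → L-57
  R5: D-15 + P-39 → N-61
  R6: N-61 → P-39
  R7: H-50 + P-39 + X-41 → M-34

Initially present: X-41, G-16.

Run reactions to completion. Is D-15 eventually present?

Yes

X-41 and G-16 present → L-57 forms (R4).
L-57 present → D-15 forms (R2).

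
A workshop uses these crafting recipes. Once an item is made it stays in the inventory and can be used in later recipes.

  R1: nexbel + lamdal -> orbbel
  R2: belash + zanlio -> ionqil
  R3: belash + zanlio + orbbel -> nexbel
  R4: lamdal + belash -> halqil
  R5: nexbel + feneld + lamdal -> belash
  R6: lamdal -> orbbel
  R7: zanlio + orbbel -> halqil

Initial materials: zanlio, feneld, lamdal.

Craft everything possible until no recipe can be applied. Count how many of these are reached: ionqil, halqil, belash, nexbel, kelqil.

Using R6, lamdal makes orbbel.
Using R7, zanlio and orbbel make halqil.
ionqil would need belash and zanlio (R2), but belash is never obtained.
halqil: reached.
belash would need nexbel, feneld, and lamdal (R5), but nexbel is never obtained.
nexbel would need belash, zanlio, and orbbel (R3), but belash is never obtained.
No rule produces kelqil, and it is not given.
Reached: halqil — 1 of the 5.

1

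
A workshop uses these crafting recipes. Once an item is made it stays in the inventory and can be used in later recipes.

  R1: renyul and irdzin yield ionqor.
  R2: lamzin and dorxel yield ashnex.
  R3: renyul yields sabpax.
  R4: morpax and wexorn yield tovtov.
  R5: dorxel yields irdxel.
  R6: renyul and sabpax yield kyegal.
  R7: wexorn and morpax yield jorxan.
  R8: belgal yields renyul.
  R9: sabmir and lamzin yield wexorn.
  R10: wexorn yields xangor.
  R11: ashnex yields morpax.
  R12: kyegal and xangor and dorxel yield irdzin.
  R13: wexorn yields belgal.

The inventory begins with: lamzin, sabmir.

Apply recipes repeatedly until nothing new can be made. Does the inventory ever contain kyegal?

Yes

Using R9, sabmir and lamzin make wexorn.
wexorn → belgal (R13).
Using R8, belgal makes renyul.
renyul → sabpax (R3).
Using R6, renyul and sabpax make kyegal.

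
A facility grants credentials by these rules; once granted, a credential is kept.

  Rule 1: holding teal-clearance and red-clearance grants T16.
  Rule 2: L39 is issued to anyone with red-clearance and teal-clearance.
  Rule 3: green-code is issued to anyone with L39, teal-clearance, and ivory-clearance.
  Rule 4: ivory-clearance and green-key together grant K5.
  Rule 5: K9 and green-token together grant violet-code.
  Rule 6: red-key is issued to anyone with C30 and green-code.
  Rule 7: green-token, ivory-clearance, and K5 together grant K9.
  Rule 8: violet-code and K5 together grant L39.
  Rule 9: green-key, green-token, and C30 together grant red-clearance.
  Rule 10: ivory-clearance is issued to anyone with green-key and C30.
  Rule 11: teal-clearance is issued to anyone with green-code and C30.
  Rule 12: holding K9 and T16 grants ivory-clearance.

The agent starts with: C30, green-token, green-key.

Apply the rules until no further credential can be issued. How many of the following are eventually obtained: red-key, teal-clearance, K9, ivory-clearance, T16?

Holding green-key and C30 grants ivory-clearance (Rule 10).
Holding ivory-clearance and green-key grants K5 (Rule 4).
Holding green-token, ivory-clearance, and K5 grants K9 (Rule 7).
red-key would need C30 and green-code (Rule 6), but green-code is never granted.
teal-clearance would need green-code and C30 (Rule 11), but green-code is never granted.
K9: reached.
ivory-clearance: reached.
T16 would need teal-clearance and red-clearance (Rule 1), but teal-clearance is never granted.
Reached: K9 and ivory-clearance — 2 of the 5.

2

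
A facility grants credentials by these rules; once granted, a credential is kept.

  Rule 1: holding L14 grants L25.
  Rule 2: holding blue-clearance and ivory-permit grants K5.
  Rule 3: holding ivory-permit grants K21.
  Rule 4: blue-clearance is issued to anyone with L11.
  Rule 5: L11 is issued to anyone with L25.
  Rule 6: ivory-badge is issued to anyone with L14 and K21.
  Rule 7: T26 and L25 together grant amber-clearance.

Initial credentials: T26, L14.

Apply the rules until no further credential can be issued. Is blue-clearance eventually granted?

Yes

Holding L14 grants L25 (Rule 1).
Holding L25 grants L11 (Rule 5).
Holding L11 grants blue-clearance (Rule 4).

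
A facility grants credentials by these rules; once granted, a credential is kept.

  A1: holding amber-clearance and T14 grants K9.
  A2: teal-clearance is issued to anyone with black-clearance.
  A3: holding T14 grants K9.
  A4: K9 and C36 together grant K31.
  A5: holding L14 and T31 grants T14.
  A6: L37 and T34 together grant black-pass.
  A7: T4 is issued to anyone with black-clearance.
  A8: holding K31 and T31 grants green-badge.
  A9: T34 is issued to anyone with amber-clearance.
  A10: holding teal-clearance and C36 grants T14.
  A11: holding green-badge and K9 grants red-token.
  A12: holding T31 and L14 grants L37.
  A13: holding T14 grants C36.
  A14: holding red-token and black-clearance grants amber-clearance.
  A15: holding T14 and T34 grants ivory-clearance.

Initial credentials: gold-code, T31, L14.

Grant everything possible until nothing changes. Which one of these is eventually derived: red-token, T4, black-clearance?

Holding L14 and T31 grants T14 (A5).
Holding T14 grants C36 (A13).
Holding T14 grants K9 (A3).
Holding K9 and C36 grants K31 (A4).
Holding K31 and T31 grants green-badge (A8).
Holding green-badge and K9 grants red-token (A11).
T4 would need black-clearance (A7), but black-clearance is never granted. No rule produces black-clearance, and it is not given.

red-token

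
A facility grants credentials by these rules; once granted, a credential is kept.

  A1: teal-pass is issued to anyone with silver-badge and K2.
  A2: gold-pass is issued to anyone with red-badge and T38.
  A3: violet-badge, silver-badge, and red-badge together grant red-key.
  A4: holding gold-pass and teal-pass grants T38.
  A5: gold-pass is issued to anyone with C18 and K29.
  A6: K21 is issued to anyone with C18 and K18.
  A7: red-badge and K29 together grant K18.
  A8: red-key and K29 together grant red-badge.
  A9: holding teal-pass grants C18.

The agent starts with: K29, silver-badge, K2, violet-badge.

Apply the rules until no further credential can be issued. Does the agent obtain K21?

No

K21 would need C18 and K18 (A6), but K18 is never granted.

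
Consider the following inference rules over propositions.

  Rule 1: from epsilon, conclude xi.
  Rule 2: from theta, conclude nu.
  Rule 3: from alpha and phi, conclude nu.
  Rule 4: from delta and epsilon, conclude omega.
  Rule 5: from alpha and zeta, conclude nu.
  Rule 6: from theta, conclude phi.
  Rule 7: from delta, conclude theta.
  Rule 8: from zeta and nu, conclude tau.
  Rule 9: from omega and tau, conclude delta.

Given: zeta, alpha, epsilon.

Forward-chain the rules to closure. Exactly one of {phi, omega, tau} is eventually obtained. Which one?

From alpha and zeta, Rule 5 gives nu.
From zeta and nu, Rule 8 gives tau.
omega would need delta and epsilon (Rule 4), but delta is never established. phi would need theta (Rule 6), but theta is never established.

tau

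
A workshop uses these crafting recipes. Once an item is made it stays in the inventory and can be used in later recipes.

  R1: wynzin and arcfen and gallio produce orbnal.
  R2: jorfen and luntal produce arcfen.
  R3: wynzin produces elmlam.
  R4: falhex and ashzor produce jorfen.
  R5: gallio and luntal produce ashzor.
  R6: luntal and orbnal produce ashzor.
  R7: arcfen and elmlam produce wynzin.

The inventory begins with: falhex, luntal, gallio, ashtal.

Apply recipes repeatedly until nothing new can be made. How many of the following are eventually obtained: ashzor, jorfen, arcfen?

Using R5, gallio and luntal make ashzor.
Using R4, falhex and ashzor make jorfen.
jorfen and luntal → arcfen (R2).
ashzor: reached.
jorfen: reached.
arcfen: reached.
All 3 are reached.

3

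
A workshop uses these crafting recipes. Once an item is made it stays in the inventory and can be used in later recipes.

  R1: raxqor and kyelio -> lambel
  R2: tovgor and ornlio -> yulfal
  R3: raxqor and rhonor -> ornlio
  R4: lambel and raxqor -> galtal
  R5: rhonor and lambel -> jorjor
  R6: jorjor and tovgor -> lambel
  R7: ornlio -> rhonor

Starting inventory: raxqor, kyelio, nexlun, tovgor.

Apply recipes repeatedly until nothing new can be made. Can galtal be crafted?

Using R1, raxqor and kyelio make lambel.
lambel and raxqor -> galtal (R4).

Yes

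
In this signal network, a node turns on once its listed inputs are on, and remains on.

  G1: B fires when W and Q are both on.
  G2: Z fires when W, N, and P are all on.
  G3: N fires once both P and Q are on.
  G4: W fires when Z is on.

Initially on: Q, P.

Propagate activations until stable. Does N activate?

G3: P and Q on → N on.

Yes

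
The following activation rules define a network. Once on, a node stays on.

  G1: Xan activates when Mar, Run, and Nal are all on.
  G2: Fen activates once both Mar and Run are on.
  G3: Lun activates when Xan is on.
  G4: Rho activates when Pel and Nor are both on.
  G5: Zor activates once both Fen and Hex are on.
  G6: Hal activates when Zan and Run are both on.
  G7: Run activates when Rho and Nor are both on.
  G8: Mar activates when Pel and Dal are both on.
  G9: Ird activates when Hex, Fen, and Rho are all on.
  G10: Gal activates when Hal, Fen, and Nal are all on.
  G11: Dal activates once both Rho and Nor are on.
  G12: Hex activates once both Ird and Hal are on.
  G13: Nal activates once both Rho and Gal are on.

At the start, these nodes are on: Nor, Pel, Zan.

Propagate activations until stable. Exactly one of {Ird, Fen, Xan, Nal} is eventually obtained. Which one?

Pel and Nor are on, so Rho activates (G4).
Rho and Nor are on, so Run activates (G7).
Rho and Nor are on, so Dal activates (G11).
Pel and Dal are on, so Mar activates (G8).
G2: Mar and Run on → Fen on.
Xan would need Mar, Run, and Nal (G1), but Nal never turns on. Nal would need Rho and Gal (G13), but Gal never turns on. Ird would need Hex, Fen, and Rho (G9), but Hex never turns on.

Fen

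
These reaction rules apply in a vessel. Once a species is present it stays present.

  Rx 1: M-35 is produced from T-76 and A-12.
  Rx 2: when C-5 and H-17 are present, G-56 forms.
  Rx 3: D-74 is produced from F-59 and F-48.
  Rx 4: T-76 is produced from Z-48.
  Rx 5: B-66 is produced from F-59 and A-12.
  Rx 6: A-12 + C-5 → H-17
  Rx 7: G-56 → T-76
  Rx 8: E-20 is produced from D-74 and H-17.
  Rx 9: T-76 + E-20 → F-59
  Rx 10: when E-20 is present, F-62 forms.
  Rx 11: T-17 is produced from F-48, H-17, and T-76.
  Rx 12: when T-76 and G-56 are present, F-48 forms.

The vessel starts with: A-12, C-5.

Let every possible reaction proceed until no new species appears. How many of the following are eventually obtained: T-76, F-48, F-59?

2

A-12 and C-5 present → H-17 forms (Rx 6).
C-5 and H-17 present → G-56 forms (Rx 2).
G-56 present → T-76 forms (Rx 7).
T-76 and G-56 present → F-48 forms (Rx 12).
T-76: reached.
F-48: reached.
F-59 would need T-76 and E-20 (Rx 9), but E-20 never forms.
Reached: T-76 and F-48 — 2 of the 3.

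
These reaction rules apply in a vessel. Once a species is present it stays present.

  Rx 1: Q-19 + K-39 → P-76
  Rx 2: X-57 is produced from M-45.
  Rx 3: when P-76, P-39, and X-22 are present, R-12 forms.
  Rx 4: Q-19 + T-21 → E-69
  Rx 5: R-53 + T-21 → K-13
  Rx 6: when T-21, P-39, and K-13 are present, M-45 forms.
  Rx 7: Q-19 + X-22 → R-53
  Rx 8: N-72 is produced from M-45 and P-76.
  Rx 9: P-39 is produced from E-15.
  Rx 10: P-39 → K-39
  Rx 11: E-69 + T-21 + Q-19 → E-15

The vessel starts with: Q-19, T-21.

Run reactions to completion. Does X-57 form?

X-57 would need M-45 (Rx 2), but M-45 never forms.

No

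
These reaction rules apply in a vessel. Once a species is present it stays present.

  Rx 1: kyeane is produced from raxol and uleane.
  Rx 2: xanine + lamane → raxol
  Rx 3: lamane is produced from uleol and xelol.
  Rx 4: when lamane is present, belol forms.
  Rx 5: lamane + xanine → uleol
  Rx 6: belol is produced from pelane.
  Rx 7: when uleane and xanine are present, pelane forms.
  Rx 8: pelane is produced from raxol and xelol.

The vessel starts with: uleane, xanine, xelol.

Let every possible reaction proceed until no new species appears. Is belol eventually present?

uleane and xanine present → pelane forms (Rx 7).
pelane present → belol forms (Rx 6).

Yes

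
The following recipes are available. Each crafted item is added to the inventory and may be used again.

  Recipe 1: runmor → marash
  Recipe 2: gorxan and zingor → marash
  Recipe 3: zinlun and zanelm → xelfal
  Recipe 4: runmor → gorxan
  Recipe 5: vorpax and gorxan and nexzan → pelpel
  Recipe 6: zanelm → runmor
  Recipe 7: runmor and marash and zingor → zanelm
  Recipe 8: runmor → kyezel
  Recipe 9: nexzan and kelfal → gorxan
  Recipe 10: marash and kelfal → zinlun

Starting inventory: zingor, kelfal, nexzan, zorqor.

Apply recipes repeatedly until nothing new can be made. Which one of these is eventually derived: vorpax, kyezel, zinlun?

nexzan and kelfal → gorxan (Recipe 9).
gorxan and zingor → marash (Recipe 2).
marash and kelfal → zinlun (Recipe 10).
No rule produces vorpax, and it is not given. kyezel would need runmor (Recipe 8), but runmor is never obtained.

zinlun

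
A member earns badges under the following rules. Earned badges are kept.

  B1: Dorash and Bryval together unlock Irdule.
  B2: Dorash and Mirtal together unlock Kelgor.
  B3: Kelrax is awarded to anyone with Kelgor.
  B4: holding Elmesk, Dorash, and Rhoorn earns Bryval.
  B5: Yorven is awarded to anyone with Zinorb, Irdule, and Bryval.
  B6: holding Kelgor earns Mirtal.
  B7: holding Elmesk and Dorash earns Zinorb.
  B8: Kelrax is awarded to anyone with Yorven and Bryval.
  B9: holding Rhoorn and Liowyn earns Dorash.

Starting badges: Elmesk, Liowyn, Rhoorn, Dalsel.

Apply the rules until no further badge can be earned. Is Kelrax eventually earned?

With Rhoorn and Liowyn, Dorash is earned (B9).
With Elmesk and Dorash, Zinorb is earned (B7).
With Elmesk, Dorash, and Rhoorn, Bryval is earned (B4).
With Dorash and Bryval, Irdule is earned (B1).
With Zinorb, Irdule, and Bryval, Yorven is earned (B5).
With Yorven and Bryval, Kelrax is earned (B8).

Yes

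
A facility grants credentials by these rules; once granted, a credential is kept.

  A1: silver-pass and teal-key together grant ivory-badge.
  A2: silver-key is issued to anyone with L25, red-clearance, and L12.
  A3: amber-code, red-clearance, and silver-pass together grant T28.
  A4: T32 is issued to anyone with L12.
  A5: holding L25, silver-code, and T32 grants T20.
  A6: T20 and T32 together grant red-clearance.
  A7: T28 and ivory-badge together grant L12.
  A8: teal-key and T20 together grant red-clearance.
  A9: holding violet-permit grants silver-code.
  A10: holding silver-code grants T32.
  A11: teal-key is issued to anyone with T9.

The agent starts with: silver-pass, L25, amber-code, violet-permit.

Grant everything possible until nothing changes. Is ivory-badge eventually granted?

ivory-badge would need silver-pass and teal-key (A1), but teal-key is never granted.

No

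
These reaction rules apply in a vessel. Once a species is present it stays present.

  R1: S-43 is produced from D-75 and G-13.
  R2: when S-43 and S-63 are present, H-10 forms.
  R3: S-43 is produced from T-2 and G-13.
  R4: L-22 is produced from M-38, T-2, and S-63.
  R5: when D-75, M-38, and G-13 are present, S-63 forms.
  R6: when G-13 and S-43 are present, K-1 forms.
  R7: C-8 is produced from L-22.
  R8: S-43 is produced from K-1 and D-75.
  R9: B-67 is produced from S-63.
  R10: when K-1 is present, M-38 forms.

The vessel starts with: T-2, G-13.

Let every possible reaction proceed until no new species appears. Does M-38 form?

T-2 and G-13 present → S-43 forms (R3).
G-13 and S-43 present → K-1 forms (R6).
K-1 present → M-38 forms (R10).

Yes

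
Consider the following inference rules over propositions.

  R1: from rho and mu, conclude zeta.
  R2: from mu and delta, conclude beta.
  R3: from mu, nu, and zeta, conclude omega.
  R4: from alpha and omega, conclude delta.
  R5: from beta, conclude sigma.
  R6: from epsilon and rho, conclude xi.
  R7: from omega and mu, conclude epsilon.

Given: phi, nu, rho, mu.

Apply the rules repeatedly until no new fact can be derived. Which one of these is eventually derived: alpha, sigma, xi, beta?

xi

rho and mu hold, so zeta follows (R1).
From mu, nu, and zeta, R3 gives omega.
omega and mu hold, so epsilon follows (R7).
From epsilon and rho, R6 gives xi.
No rule produces alpha, and it is not given. sigma would need beta (R5), but beta is never established. beta would need mu and delta (R2), but delta is never established.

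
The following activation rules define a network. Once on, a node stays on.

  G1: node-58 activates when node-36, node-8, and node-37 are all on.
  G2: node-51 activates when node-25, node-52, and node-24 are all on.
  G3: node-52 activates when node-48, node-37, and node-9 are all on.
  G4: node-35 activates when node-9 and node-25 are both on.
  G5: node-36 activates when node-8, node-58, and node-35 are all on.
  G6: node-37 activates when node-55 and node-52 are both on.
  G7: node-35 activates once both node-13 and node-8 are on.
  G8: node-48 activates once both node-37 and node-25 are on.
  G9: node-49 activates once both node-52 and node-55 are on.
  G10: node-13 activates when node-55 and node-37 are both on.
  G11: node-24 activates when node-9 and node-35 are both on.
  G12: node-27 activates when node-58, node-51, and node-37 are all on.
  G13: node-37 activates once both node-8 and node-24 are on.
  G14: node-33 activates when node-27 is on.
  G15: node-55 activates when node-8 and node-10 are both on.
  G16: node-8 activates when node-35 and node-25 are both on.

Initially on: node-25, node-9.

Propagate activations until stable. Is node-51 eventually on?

G4: node-9 and node-25 on → node-35 on.
node-9 and node-35 are on, so node-24 activates (G11).
node-35 and node-25 are on, so node-8 activates (G16).
node-8 and node-24 are on, so node-37 activates (G13).
node-37 and node-25 are on, so node-48 activates (G8).
G3: node-48, node-37, and node-9 on → node-52 on.
node-25, node-52, and node-24 are on, so node-51 activates (G2).

Yes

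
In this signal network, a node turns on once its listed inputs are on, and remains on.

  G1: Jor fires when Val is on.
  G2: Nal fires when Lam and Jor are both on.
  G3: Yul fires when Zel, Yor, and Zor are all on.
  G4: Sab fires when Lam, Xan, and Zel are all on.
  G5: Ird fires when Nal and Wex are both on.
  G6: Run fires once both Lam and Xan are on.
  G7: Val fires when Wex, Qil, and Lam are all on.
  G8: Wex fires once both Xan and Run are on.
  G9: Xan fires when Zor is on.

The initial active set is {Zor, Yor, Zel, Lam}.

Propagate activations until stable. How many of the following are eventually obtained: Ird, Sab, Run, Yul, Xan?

4

Zel, Yor, and Zor are on, so Yul fires (G3).
G9: Zor on → Xan on.
Lam and Xan are on, so Run fires (G6).
G4: Lam, Xan, and Zel on → Sab on.
Ird would need Nal and Wex (G5), but Nal never turns on.
Sab: reached.
Run: reached.
Yul: reached.
Xan: reached.
Reached: Sab, Run, Yul, and Xan — 4 of the 5.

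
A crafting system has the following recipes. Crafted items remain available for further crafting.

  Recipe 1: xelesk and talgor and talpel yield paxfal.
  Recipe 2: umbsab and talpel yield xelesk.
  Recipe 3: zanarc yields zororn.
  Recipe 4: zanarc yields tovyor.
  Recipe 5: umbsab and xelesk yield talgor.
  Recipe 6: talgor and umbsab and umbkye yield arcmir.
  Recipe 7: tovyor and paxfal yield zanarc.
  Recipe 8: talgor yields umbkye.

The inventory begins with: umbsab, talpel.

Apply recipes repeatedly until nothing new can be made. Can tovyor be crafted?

tovyor would need zanarc (Recipe 4), but zanarc is never obtained.

No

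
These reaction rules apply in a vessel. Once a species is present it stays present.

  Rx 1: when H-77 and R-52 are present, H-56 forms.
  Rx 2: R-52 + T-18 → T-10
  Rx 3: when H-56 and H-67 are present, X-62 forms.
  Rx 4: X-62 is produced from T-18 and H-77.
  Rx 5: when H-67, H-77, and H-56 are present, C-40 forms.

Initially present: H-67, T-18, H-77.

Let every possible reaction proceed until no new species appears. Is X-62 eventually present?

T-18 and H-77 present → X-62 forms (Rx 4).

Yes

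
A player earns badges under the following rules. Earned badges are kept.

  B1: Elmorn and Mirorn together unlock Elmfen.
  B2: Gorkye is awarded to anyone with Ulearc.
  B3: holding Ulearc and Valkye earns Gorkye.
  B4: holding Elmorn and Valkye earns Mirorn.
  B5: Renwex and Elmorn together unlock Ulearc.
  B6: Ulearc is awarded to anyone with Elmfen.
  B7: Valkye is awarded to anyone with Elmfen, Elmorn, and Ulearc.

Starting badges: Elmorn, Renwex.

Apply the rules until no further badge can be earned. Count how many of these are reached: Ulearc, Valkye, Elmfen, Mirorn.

With Renwex and Elmorn, Ulearc is earned (B5).
Ulearc: reached.
Valkye would need Elmfen, Elmorn, and Ulearc (B7), but Elmfen is never earned.
Elmfen would need Elmorn and Mirorn (B1), but Mirorn is never earned.
Mirorn would need Elmorn and Valkye (B4), but Valkye is never earned.
Reached: Ulearc — 1 of the 4.

1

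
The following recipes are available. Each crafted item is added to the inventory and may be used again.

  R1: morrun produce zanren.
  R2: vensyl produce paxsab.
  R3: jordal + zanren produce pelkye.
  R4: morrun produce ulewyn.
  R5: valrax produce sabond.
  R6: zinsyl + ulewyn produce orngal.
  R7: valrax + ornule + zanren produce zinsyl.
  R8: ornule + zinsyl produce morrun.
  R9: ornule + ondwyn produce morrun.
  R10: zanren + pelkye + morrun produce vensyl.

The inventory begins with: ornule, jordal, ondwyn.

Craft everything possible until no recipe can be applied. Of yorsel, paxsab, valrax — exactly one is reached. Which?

ornule + ondwyn → morrun (R9).
morrun → zanren (R1).
Using R3, jordal and zanren make pelkye.
zanren + pelkye + morrun → vensyl (R10).
Using R2, vensyl makes paxsab.
No rule produces valrax, and it is not given. No rule produces yorsel, and it is not given.

paxsab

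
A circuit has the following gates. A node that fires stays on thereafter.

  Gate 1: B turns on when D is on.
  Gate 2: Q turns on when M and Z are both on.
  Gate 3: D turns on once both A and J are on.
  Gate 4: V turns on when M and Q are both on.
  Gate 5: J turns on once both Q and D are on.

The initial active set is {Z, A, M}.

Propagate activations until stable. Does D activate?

D would need A and J (Gate 3), but J never turns on.

No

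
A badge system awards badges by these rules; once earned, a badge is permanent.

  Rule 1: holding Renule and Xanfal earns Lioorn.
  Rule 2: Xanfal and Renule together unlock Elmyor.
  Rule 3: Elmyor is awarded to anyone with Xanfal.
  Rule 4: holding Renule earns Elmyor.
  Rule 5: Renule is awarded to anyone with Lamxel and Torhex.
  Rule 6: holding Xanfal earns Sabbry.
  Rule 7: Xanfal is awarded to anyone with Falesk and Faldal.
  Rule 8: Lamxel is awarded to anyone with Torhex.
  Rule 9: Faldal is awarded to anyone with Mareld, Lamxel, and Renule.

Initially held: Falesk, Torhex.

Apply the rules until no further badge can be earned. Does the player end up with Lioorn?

Lioorn would need Renule and Xanfal (Rule 1), but Xanfal is never earned.

No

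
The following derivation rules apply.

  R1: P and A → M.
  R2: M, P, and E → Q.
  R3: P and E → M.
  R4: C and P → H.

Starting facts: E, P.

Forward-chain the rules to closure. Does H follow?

H would need C and P (R4), but C is never established.

No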